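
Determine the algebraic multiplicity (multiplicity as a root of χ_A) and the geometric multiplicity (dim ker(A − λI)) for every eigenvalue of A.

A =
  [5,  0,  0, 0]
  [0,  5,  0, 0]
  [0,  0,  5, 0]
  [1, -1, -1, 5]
λ = 5: alg = 4, geom = 3

Step 1 — factor the characteristic polynomial to read off the algebraic multiplicities:
  χ_A(x) = (x - 5)^4

Step 2 — compute geometric multiplicities via the rank-nullity identity g(λ) = n − rank(A − λI):
  rank(A − (5)·I) = 1, so dim ker(A − (5)·I) = n − 1 = 3

Summary:
  λ = 5: algebraic multiplicity = 4, geometric multiplicity = 3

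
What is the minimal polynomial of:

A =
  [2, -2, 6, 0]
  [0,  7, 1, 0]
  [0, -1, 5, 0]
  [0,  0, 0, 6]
x^3 - 14*x^2 + 60*x - 72

The characteristic polynomial is χ_A(x) = (x - 6)^3*(x - 2), so the eigenvalues are known. The minimal polynomial is
  m_A(x) = Π_λ (x − λ)^{k_λ}
where k_λ is the size of the *largest* Jordan block for λ (equivalently, the smallest k with (A − λI)^k v = 0 for every generalised eigenvector v of λ).

  λ = 2: largest Jordan block has size 1, contributing (x − 2)
  λ = 6: largest Jordan block has size 2, contributing (x − 6)^2

So m_A(x) = (x - 6)^2*(x - 2) = x^3 - 14*x^2 + 60*x - 72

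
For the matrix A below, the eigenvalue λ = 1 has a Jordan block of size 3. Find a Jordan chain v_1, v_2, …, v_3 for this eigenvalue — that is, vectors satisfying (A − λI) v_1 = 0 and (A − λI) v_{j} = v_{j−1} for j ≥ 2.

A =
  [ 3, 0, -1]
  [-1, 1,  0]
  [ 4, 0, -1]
A Jordan chain for λ = 1 of length 3:
v_1 = (0, -2, 0)ᵀ
v_2 = (2, -1, 4)ᵀ
v_3 = (1, 0, 0)ᵀ

Let N = A − (1)·I. We want v_3 with N^3 v_3 = 0 but N^2 v_3 ≠ 0; then v_{j-1} := N · v_j for j = 3, …, 2.

Pick v_3 = (1, 0, 0)ᵀ.
Then v_2 = N · v_3 = (2, -1, 4)ᵀ.
Then v_1 = N · v_2 = (0, -2, 0)ᵀ.

Sanity check: (A − (1)·I) v_1 = (0, 0, 0)ᵀ = 0. ✓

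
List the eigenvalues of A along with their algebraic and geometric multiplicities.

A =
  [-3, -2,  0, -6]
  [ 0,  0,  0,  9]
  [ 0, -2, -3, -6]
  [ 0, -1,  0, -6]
λ = -3: alg = 4, geom = 3

Step 1 — factor the characteristic polynomial to read off the algebraic multiplicities:
  χ_A(x) = (x + 3)^4

Step 2 — compute geometric multiplicities via the rank-nullity identity g(λ) = n − rank(A − λI):
  rank(A − (-3)·I) = 1, so dim ker(A − (-3)·I) = n − 1 = 3

Summary:
  λ = -3: algebraic multiplicity = 4, geometric multiplicity = 3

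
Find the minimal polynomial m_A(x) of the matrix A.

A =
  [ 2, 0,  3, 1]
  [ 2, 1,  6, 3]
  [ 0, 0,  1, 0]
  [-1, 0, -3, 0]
x^3 - 3*x^2 + 3*x - 1

The characteristic polynomial is χ_A(x) = (x - 1)^4, so the eigenvalues are known. The minimal polynomial is
  m_A(x) = Π_λ (x − λ)^{k_λ}
where k_λ is the size of the *largest* Jordan block for λ (equivalently, the smallest k with (A − λI)^k v = 0 for every generalised eigenvector v of λ).

  λ = 1: largest Jordan block has size 3, contributing (x − 1)^3

So m_A(x) = (x - 1)^3 = x^3 - 3*x^2 + 3*x - 1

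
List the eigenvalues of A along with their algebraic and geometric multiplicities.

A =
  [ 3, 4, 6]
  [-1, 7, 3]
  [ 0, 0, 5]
λ = 5: alg = 3, geom = 2

Step 1 — factor the characteristic polynomial to read off the algebraic multiplicities:
  χ_A(x) = (x - 5)^3

Step 2 — compute geometric multiplicities via the rank-nullity identity g(λ) = n − rank(A − λI):
  rank(A − (5)·I) = 1, so dim ker(A − (5)·I) = n − 1 = 2

Summary:
  λ = 5: algebraic multiplicity = 3, geometric multiplicity = 2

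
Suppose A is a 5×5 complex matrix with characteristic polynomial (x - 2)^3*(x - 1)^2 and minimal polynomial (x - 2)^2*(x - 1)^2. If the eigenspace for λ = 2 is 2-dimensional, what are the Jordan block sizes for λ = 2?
Block sizes for λ = 2: [2, 1]

Step 1 — from the characteristic polynomial, algebraic multiplicity of λ = 2 is 3. From dim ker(A − (2)·I) = 2, there are exactly 2 Jordan blocks for λ = 2.
Step 2 — from the minimal polynomial, the factor (x − 2)^2 tells us the largest block for λ = 2 has size 2.
Step 3 — with total size 3, 2 blocks, and largest block 2, the block sizes (in nonincreasing order) are [2, 1].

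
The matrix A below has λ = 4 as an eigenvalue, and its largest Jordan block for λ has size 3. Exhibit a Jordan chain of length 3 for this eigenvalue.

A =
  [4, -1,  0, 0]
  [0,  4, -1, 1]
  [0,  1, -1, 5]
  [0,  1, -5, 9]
A Jordan chain for λ = 4 of length 3:
v_1 = (1, 0, -1, -1)ᵀ
v_2 = (0, -1, -5, -5)ᵀ
v_3 = (0, 0, 1, 0)ᵀ

Let N = A − (4)·I. We want v_3 with N^3 v_3 = 0 but N^2 v_3 ≠ 0; then v_{j-1} := N · v_j for j = 3, …, 2.

Pick v_3 = (0, 0, 1, 0)ᵀ.
Then v_2 = N · v_3 = (0, -1, -5, -5)ᵀ.
Then v_1 = N · v_2 = (1, 0, -1, -1)ᵀ.

Sanity check: (A − (4)·I) v_1 = (0, 0, 0, 0)ᵀ = 0. ✓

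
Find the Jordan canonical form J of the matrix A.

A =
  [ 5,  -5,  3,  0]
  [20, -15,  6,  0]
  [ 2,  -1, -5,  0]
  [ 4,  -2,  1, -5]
J_3(-5) ⊕ J_1(-5)

The characteristic polynomial is
  det(x·I − A) = x^4 + 20*x^3 + 150*x^2 + 500*x + 625 = (x + 5)^4

Eigenvalues and multiplicities (the geometric multiplicity of λ is n − rank(A − λI), which equals the number of Jordan blocks for λ):
  λ = -5: algebraic multiplicity = 4, geometric multiplicity = 2

Determining the block sizes for each eigenvalue:
  λ = -5: with am = 4 and gm = 2, the partition is not yet determined (e.g. several partitions of 4 into 2 parts exist). Let N = A − (-5)·I. Computing rank(N^1) = 2, rank(N^2) = 1, rank(N^3) = 0; the number of blocks of size ≥ j is rank(N^{j−1}) − rank(N^j), giving [2, 1, 1]. So we have 1 block(s) of size 3, 1 block(s) of size 1 → block sizes [3, 1]

Assembling the blocks gives a Jordan form
J =
  [-5,  1,  0,  0]
  [ 0, -5,  1,  0]
  [ 0,  0, -5,  0]
  [ 0,  0,  0, -5]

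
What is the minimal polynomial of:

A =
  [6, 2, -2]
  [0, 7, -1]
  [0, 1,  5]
x^2 - 12*x + 36

The characteristic polynomial is χ_A(x) = (x - 6)^3, so the eigenvalues are known. The minimal polynomial is
  m_A(x) = Π_λ (x − λ)^{k_λ}
where k_λ is the size of the *largest* Jordan block for λ (equivalently, the smallest k with (A − λI)^k v = 0 for every generalised eigenvector v of λ).

  λ = 6: largest Jordan block has size 2, contributing (x − 6)^2

So m_A(x) = (x - 6)^2 = x^2 - 12*x + 36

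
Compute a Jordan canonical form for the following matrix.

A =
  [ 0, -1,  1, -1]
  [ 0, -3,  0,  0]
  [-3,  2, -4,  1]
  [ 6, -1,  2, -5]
J_2(-3) ⊕ J_2(-3)

The characteristic polynomial is
  det(x·I − A) = x^4 + 12*x^3 + 54*x^2 + 108*x + 81 = (x + 3)^4

Eigenvalues and multiplicities (the geometric multiplicity of λ is n − rank(A − λI), which equals the number of Jordan blocks for λ):
  λ = -3: algebraic multiplicity = 4, geometric multiplicity = 2

Determining the block sizes for each eigenvalue:
  λ = -3: with am = 4 and gm = 2, the partition is not yet determined (e.g. several partitions of 4 into 2 parts exist). Let N = A − (-3)·I. Computing rank(N^1) = 2, rank(N^2) = 0; the number of blocks of size ≥ j is rank(N^{j−1}) − rank(N^j), giving [2, 2]. So we have 2 block(s) of size 2 → block sizes [2, 2]

Assembling the blocks gives a Jordan form
J =
  [-3,  1,  0,  0]
  [ 0, -3,  0,  0]
  [ 0,  0, -3,  1]
  [ 0,  0,  0, -3]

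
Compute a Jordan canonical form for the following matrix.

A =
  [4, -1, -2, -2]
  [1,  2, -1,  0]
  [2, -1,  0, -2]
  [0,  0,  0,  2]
J_3(2) ⊕ J_1(2)

The characteristic polynomial is
  det(x·I − A) = x^4 - 8*x^3 + 24*x^2 - 32*x + 16 = (x - 2)^4

Eigenvalues and multiplicities (the geometric multiplicity of λ is n − rank(A − λI), which equals the number of Jordan blocks for λ):
  λ = 2: algebraic multiplicity = 4, geometric multiplicity = 2

Determining the block sizes for each eigenvalue:
  λ = 2: with am = 4 and gm = 2, the partition is not yet determined (e.g. several partitions of 4 into 2 parts exist). Let N = A − (2)·I. Computing rank(N^1) = 2, rank(N^2) = 1, rank(N^3) = 0; the number of blocks of size ≥ j is rank(N^{j−1}) − rank(N^j), giving [2, 1, 1]. So we have 1 block(s) of size 3, 1 block(s) of size 1 → block sizes [3, 1]

Assembling the blocks gives a Jordan form
J =
  [2, 1, 0, 0]
  [0, 2, 1, 0]
  [0, 0, 2, 0]
  [0, 0, 0, 2]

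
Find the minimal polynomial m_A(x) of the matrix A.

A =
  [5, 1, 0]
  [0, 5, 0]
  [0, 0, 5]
x^2 - 10*x + 25

The characteristic polynomial is χ_A(x) = (x - 5)^3, so the eigenvalues are known. The minimal polynomial is
  m_A(x) = Π_λ (x − λ)^{k_λ}
where k_λ is the size of the *largest* Jordan block for λ (equivalently, the smallest k with (A − λI)^k v = 0 for every generalised eigenvector v of λ).

  λ = 5: largest Jordan block has size 2, contributing (x − 5)^2

So m_A(x) = (x - 5)^2 = x^2 - 10*x + 25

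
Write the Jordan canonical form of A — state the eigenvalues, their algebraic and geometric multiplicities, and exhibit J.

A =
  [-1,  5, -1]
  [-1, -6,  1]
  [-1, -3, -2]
J_3(-3)

The characteristic polynomial is
  det(x·I − A) = x^3 + 9*x^2 + 27*x + 27 = (x + 3)^3

Eigenvalues and multiplicities (the geometric multiplicity of λ is n − rank(A − λI), which equals the number of Jordan blocks for λ):
  λ = -3: algebraic multiplicity = 3, geometric multiplicity = 1

Determining the block sizes for each eigenvalue:
  λ = -3: one block (gm = 1), so the single block has size am = 3 → block sizes [3]

Assembling the blocks gives a Jordan form
J =
  [-3,  1,  0]
  [ 0, -3,  1]
  [ 0,  0, -3]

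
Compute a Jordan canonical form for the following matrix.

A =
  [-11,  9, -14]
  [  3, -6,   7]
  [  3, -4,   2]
J_3(-5)

The characteristic polynomial is
  det(x·I − A) = x^3 + 15*x^2 + 75*x + 125 = (x + 5)^3

Eigenvalues and multiplicities (the geometric multiplicity of λ is n − rank(A − λI), which equals the number of Jordan blocks for λ):
  λ = -5: algebraic multiplicity = 3, geometric multiplicity = 1

Determining the block sizes for each eigenvalue:
  λ = -5: one block (gm = 1), so the single block has size am = 3 → block sizes [3]

Assembling the blocks gives a Jordan form
J =
  [-5,  1,  0]
  [ 0, -5,  1]
  [ 0,  0, -5]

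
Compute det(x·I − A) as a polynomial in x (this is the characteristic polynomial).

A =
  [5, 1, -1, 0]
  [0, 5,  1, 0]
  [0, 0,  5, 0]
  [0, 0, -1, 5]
x^4 - 20*x^3 + 150*x^2 - 500*x + 625

Expanding det(x·I − A) (e.g. by cofactor expansion or by noting that A is similar to its Jordan form J, which has the same characteristic polynomial as A) gives
  χ_A(x) = x^4 - 20*x^3 + 150*x^2 - 500*x + 625
which factors as (x - 5)^4. The eigenvalues (with algebraic multiplicities) are λ = 5 with multiplicity 4.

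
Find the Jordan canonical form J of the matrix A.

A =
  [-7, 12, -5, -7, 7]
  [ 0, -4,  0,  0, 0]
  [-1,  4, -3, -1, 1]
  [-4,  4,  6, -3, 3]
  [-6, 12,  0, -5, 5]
J_2(-4) ⊕ J_1(-4) ⊕ J_2(0)

The characteristic polynomial is
  det(x·I − A) = x^5 + 12*x^4 + 48*x^3 + 64*x^2 = x^2*(x + 4)^3

Eigenvalues and multiplicities (the geometric multiplicity of λ is n − rank(A − λI), which equals the number of Jordan blocks for λ):
  λ = -4: algebraic multiplicity = 3, geometric multiplicity = 2
  λ = 0: algebraic multiplicity = 2, geometric multiplicity = 1

Determining the block sizes for each eigenvalue:
  λ = -4: 2 blocks summing to 3 forces exactly one block of size 2 and the rest size 1 → block sizes [2, 1]
  λ = 0: one block (gm = 1), so the single block has size am = 2 → block sizes [2]

Assembling the blocks gives a Jordan form
J =
  [-4,  1,  0, 0, 0]
  [ 0, -4,  0, 0, 0]
  [ 0,  0, -4, 0, 0]
  [ 0,  0,  0, 0, 1]
  [ 0,  0,  0, 0, 0]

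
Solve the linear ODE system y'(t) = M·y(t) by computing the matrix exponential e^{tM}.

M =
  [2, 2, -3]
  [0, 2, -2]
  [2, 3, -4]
e^{tM} =
  [-t^2 + 2*t + 1, -t^2/2 + 2*t, t^2 - 3*t]
  [-2*t^2, -t^2 + 2*t + 1, 2*t^2 - 2*t]
  [-2*t^2 + 2*t, -t^2 + 3*t, 2*t^2 - 4*t + 1]

Strategy: write M = P · J · P⁻¹ where J is a Jordan canonical form, so e^{tM} = P · e^{tJ} · P⁻¹, and e^{tJ} can be computed block-by-block.

M has Jordan form
J =
  [0, 1, 0]
  [0, 0, 1]
  [0, 0, 0]
(up to reordering of blocks).

Per-block formulas:
  For a 3×3 Jordan block J_3(0): exp(t · J_3(0)) = e^(0t)·(I + t·N + (t^2/2)·N^2), where N is the 3×3 nilpotent shift.

After assembling e^{tJ} and conjugating by P, we get:

e^{tM} =
  [-t^2 + 2*t + 1, -t^2/2 + 2*t, t^2 - 3*t]
  [-2*t^2, -t^2 + 2*t + 1, 2*t^2 - 2*t]
  [-2*t^2 + 2*t, -t^2 + 3*t, 2*t^2 - 4*t + 1]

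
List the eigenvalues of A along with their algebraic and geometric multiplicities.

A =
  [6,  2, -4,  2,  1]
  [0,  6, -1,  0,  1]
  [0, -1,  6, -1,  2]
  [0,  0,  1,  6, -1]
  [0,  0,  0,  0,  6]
λ = 6: alg = 5, geom = 2

Step 1 — factor the characteristic polynomial to read off the algebraic multiplicities:
  χ_A(x) = (x - 6)^5

Step 2 — compute geometric multiplicities via the rank-nullity identity g(λ) = n − rank(A − λI):
  rank(A − (6)·I) = 3, so dim ker(A − (6)·I) = n − 3 = 2

Summary:
  λ = 6: algebraic multiplicity = 5, geometric multiplicity = 2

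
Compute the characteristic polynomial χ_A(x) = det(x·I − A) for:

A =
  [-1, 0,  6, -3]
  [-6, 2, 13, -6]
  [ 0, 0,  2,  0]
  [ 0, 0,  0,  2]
x^4 - 5*x^3 + 6*x^2 + 4*x - 8

Expanding det(x·I − A) (e.g. by cofactor expansion or by noting that A is similar to its Jordan form J, which has the same characteristic polynomial as A) gives
  χ_A(x) = x^4 - 5*x^3 + 6*x^2 + 4*x - 8
which factors as (x - 2)^3*(x + 1). The eigenvalues (with algebraic multiplicities) are λ = -1 with multiplicity 1, λ = 2 with multiplicity 3.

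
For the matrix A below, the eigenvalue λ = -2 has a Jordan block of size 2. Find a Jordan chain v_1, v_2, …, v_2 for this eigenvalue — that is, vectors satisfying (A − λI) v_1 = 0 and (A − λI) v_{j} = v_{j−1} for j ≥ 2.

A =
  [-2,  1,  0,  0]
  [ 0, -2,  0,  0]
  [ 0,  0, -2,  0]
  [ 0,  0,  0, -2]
A Jordan chain for λ = -2 of length 2:
v_1 = (1, 0, 0, 0)ᵀ
v_2 = (0, 1, 0, 0)ᵀ

Let N = A − (-2)·I. We want v_2 with N^2 v_2 = 0 but N^1 v_2 ≠ 0; then v_{j-1} := N · v_j for j = 2, …, 2.

Pick v_2 = (0, 1, 0, 0)ᵀ.
Then v_1 = N · v_2 = (1, 0, 0, 0)ᵀ.

Sanity check: (A − (-2)·I) v_1 = (0, 0, 0, 0)ᵀ = 0. ✓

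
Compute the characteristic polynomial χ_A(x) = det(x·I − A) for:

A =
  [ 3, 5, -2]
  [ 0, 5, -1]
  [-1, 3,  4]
x^3 - 12*x^2 + 48*x - 64

Expanding det(x·I − A) (e.g. by cofactor expansion or by noting that A is similar to its Jordan form J, which has the same characteristic polynomial as A) gives
  χ_A(x) = x^3 - 12*x^2 + 48*x - 64
which factors as (x - 4)^3. The eigenvalues (with algebraic multiplicities) are λ = 4 with multiplicity 3.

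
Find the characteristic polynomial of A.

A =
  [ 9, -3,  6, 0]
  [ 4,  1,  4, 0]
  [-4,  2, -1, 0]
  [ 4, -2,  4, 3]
x^4 - 12*x^3 + 54*x^2 - 108*x + 81

Expanding det(x·I − A) (e.g. by cofactor expansion or by noting that A is similar to its Jordan form J, which has the same characteristic polynomial as A) gives
  χ_A(x) = x^4 - 12*x^3 + 54*x^2 - 108*x + 81
which factors as (x - 3)^4. The eigenvalues (with algebraic multiplicities) are λ = 3 with multiplicity 4.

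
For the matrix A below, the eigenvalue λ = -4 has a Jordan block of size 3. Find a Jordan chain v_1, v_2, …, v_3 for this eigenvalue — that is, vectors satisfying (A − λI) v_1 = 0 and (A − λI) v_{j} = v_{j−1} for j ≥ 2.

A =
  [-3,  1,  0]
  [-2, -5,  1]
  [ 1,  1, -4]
A Jordan chain for λ = -4 of length 3:
v_1 = (-1, 1, -1)ᵀ
v_2 = (1, -2, 1)ᵀ
v_3 = (1, 0, 0)ᵀ

Let N = A − (-4)·I. We want v_3 with N^3 v_3 = 0 but N^2 v_3 ≠ 0; then v_{j-1} := N · v_j for j = 3, …, 2.

Pick v_3 = (1, 0, 0)ᵀ.
Then v_2 = N · v_3 = (1, -2, 1)ᵀ.
Then v_1 = N · v_2 = (-1, 1, -1)ᵀ.

Sanity check: (A − (-4)·I) v_1 = (0, 0, 0)ᵀ = 0. ✓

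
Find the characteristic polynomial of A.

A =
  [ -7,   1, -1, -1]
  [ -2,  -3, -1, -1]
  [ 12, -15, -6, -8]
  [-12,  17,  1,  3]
x^4 + 13*x^3 + 45*x^2 - 25*x - 250

Expanding det(x·I − A) (e.g. by cofactor expansion or by noting that A is similar to its Jordan form J, which has the same characteristic polynomial as A) gives
  χ_A(x) = x^4 + 13*x^3 + 45*x^2 - 25*x - 250
which factors as (x - 2)*(x + 5)^3. The eigenvalues (with algebraic multiplicities) are λ = -5 with multiplicity 3, λ = 2 with multiplicity 1.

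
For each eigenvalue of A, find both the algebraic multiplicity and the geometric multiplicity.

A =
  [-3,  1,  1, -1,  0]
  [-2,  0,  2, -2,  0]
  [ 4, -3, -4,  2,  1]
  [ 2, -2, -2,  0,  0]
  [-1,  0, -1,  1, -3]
λ = -2: alg = 5, geom = 3

Step 1 — factor the characteristic polynomial to read off the algebraic multiplicities:
  χ_A(x) = (x + 2)^5

Step 2 — compute geometric multiplicities via the rank-nullity identity g(λ) = n − rank(A − λI):
  rank(A − (-2)·I) = 2, so dim ker(A − (-2)·I) = n − 2 = 3

Summary:
  λ = -2: algebraic multiplicity = 5, geometric multiplicity = 3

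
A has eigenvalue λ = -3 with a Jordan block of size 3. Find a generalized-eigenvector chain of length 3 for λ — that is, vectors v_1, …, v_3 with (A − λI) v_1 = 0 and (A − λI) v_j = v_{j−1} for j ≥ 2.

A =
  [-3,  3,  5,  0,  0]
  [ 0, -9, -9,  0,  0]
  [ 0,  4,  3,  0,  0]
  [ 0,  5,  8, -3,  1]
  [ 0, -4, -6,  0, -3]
A Jordan chain for λ = -3 of length 3:
v_1 = (2, 0, 0, -2, 0)ᵀ
v_2 = (3, -6, 4, 5, -4)ᵀ
v_3 = (0, 1, 0, 0, 0)ᵀ

Let N = A − (-3)·I. We want v_3 with N^3 v_3 = 0 but N^2 v_3 ≠ 0; then v_{j-1} := N · v_j for j = 3, …, 2.

Pick v_3 = (0, 1, 0, 0, 0)ᵀ.
Then v_2 = N · v_3 = (3, -6, 4, 5, -4)ᵀ.
Then v_1 = N · v_2 = (2, 0, 0, -2, 0)ᵀ.

Sanity check: (A − (-3)·I) v_1 = (0, 0, 0, 0, 0)ᵀ = 0. ✓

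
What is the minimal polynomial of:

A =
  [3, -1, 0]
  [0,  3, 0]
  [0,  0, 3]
x^2 - 6*x + 9

The characteristic polynomial is χ_A(x) = (x - 3)^3, so the eigenvalues are known. The minimal polynomial is
  m_A(x) = Π_λ (x − λ)^{k_λ}
where k_λ is the size of the *largest* Jordan block for λ (equivalently, the smallest k with (A − λI)^k v = 0 for every generalised eigenvector v of λ).

  λ = 3: largest Jordan block has size 2, contributing (x − 3)^2

So m_A(x) = (x - 3)^2 = x^2 - 6*x + 9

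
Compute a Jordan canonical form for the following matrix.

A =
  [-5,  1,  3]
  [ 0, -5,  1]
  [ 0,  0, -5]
J_3(-5)

The characteristic polynomial is
  det(x·I − A) = x^3 + 15*x^2 + 75*x + 125 = (x + 5)^3

Eigenvalues and multiplicities (the geometric multiplicity of λ is n − rank(A − λI), which equals the number of Jordan blocks for λ):
  λ = -5: algebraic multiplicity = 3, geometric multiplicity = 1

Determining the block sizes for each eigenvalue:
  λ = -5: one block (gm = 1), so the single block has size am = 3 → block sizes [3]

Assembling the blocks gives a Jordan form
J =
  [-5,  1,  0]
  [ 0, -5,  1]
  [ 0,  0, -5]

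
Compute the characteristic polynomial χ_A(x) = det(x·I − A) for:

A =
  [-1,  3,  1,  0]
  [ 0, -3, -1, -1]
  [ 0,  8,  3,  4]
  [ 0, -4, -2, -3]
x^4 + 4*x^3 + 6*x^2 + 4*x + 1

Expanding det(x·I − A) (e.g. by cofactor expansion or by noting that A is similar to its Jordan form J, which has the same characteristic polynomial as A) gives
  χ_A(x) = x^4 + 4*x^3 + 6*x^2 + 4*x + 1
which factors as (x + 1)^4. The eigenvalues (with algebraic multiplicities) are λ = -1 with multiplicity 4.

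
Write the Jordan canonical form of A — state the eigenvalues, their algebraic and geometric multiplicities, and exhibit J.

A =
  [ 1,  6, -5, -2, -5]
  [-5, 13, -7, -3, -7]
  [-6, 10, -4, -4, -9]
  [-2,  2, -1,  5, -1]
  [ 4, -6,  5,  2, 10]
J_2(5) ⊕ J_2(5) ⊕ J_1(5)

The characteristic polynomial is
  det(x·I − A) = x^5 - 25*x^4 + 250*x^3 - 1250*x^2 + 3125*x - 3125 = (x - 5)^5

Eigenvalues and multiplicities (the geometric multiplicity of λ is n − rank(A − λI), which equals the number of Jordan blocks for λ):
  λ = 5: algebraic multiplicity = 5, geometric multiplicity = 3

Determining the block sizes for each eigenvalue:
  λ = 5: with am = 5 and gm = 3, the partition is not yet determined (e.g. several partitions of 5 into 3 parts exist). Let N = A − (5)·I. Computing rank(N^1) = 2, rank(N^2) = 0; the number of blocks of size ≥ j is rank(N^{j−1}) − rank(N^j), giving [3, 2]. So we have 2 block(s) of size 2, 1 block(s) of size 1 → block sizes [2, 2, 1]

Assembling the blocks gives a Jordan form
J =
  [5, 1, 0, 0, 0]
  [0, 5, 0, 0, 0]
  [0, 0, 5, 1, 0]
  [0, 0, 0, 5, 0]
  [0, 0, 0, 0, 5]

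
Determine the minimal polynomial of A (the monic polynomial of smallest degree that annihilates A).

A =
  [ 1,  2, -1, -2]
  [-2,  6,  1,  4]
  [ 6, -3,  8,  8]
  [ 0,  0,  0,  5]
x^3 - 15*x^2 + 75*x - 125

The characteristic polynomial is χ_A(x) = (x - 5)^4, so the eigenvalues are known. The minimal polynomial is
  m_A(x) = Π_λ (x − λ)^{k_λ}
where k_λ is the size of the *largest* Jordan block for λ (equivalently, the smallest k with (A − λI)^k v = 0 for every generalised eigenvector v of λ).

  λ = 5: largest Jordan block has size 3, contributing (x − 5)^3

So m_A(x) = (x - 5)^3 = x^3 - 15*x^2 + 75*x - 125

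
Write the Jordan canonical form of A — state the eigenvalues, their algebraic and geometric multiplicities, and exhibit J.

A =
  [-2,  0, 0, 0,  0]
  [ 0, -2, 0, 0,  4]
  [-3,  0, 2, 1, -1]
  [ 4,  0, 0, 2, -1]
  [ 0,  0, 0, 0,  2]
J_1(-2) ⊕ J_1(-2) ⊕ J_3(2)

The characteristic polynomial is
  det(x·I − A) = x^5 - 2*x^4 - 8*x^3 + 16*x^2 + 16*x - 32 = (x - 2)^3*(x + 2)^2

Eigenvalues and multiplicities (the geometric multiplicity of λ is n − rank(A − λI), which equals the number of Jordan blocks for λ):
  λ = -2: algebraic multiplicity = 2, geometric multiplicity = 2
  λ = 2: algebraic multiplicity = 3, geometric multiplicity = 1

Determining the block sizes for each eigenvalue:
  λ = -2: gm = am = 2, so every block has size 1 → block sizes [1, 1]
  λ = 2: one block (gm = 1), so the single block has size am = 3 → block sizes [3]

Assembling the blocks gives a Jordan form
J =
  [-2,  0, 0, 0, 0]
  [ 0, -2, 0, 0, 0]
  [ 0,  0, 2, 1, 0]
  [ 0,  0, 0, 2, 1]
  [ 0,  0, 0, 0, 2]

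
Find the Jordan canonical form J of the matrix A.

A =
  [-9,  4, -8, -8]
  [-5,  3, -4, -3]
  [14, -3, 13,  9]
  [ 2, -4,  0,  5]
J_3(3) ⊕ J_1(3)

The characteristic polynomial is
  det(x·I − A) = x^4 - 12*x^3 + 54*x^2 - 108*x + 81 = (x - 3)^4

Eigenvalues and multiplicities (the geometric multiplicity of λ is n − rank(A − λI), which equals the number of Jordan blocks for λ):
  λ = 3: algebraic multiplicity = 4, geometric multiplicity = 2

Determining the block sizes for each eigenvalue:
  λ = 3: with am = 4 and gm = 2, the partition is not yet determined (e.g. several partitions of 4 into 2 parts exist). Let N = A − (3)·I. Computing rank(N^1) = 2, rank(N^2) = 1, rank(N^3) = 0; the number of blocks of size ≥ j is rank(N^{j−1}) − rank(N^j), giving [2, 1, 1]. So we have 1 block(s) of size 3, 1 block(s) of size 1 → block sizes [3, 1]

Assembling the blocks gives a Jordan form
J =
  [3, 1, 0, 0]
  [0, 3, 1, 0]
  [0, 0, 3, 0]
  [0, 0, 0, 3]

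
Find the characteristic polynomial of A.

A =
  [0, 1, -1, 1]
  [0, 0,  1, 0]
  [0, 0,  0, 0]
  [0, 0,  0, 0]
x^4

Expanding det(x·I − A) (e.g. by cofactor expansion or by noting that A is similar to its Jordan form J, which has the same characteristic polynomial as A) gives
  χ_A(x) = x^4
which factors as x^4. The eigenvalues (with algebraic multiplicities) are λ = 0 with multiplicity 4.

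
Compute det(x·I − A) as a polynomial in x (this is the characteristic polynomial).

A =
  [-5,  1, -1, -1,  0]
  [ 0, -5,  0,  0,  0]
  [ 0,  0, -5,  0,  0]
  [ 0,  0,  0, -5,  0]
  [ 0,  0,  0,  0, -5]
x^5 + 25*x^4 + 250*x^3 + 1250*x^2 + 3125*x + 3125

Expanding det(x·I − A) (e.g. by cofactor expansion or by noting that A is similar to its Jordan form J, which has the same characteristic polynomial as A) gives
  χ_A(x) = x^5 + 25*x^4 + 250*x^3 + 1250*x^2 + 3125*x + 3125
which factors as (x + 5)^5. The eigenvalues (with algebraic multiplicities) are λ = -5 with multiplicity 5.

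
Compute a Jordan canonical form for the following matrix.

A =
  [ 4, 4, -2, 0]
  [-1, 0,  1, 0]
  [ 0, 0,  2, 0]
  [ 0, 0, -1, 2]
J_2(2) ⊕ J_2(2)

The characteristic polynomial is
  det(x·I − A) = x^4 - 8*x^3 + 24*x^2 - 32*x + 16 = (x - 2)^4

Eigenvalues and multiplicities (the geometric multiplicity of λ is n − rank(A − λI), which equals the number of Jordan blocks for λ):
  λ = 2: algebraic multiplicity = 4, geometric multiplicity = 2

Determining the block sizes for each eigenvalue:
  λ = 2: with am = 4 and gm = 2, the partition is not yet determined (e.g. several partitions of 4 into 2 parts exist). Let N = A − (2)·I. Computing rank(N^1) = 2, rank(N^2) = 0; the number of blocks of size ≥ j is rank(N^{j−1}) − rank(N^j), giving [2, 2]. So we have 2 block(s) of size 2 → block sizes [2, 2]

Assembling the blocks gives a Jordan form
J =
  [2, 1, 0, 0]
  [0, 2, 0, 0]
  [0, 0, 2, 1]
  [0, 0, 0, 2]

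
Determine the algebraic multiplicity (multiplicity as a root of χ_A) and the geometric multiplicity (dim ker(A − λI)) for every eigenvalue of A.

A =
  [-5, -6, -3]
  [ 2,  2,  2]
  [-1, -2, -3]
λ = -2: alg = 3, geom = 2

Step 1 — factor the characteristic polynomial to read off the algebraic multiplicities:
  χ_A(x) = (x + 2)^3

Step 2 — compute geometric multiplicities via the rank-nullity identity g(λ) = n − rank(A − λI):
  rank(A − (-2)·I) = 1, so dim ker(A − (-2)·I) = n − 1 = 2

Summary:
  λ = -2: algebraic multiplicity = 3, geometric multiplicity = 2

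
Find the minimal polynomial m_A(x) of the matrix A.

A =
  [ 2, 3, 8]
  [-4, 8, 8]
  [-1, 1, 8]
x^3 - 18*x^2 + 108*x - 216

The characteristic polynomial is χ_A(x) = (x - 6)^3, so the eigenvalues are known. The minimal polynomial is
  m_A(x) = Π_λ (x − λ)^{k_λ}
where k_λ is the size of the *largest* Jordan block for λ (equivalently, the smallest k with (A − λI)^k v = 0 for every generalised eigenvector v of λ).

  λ = 6: largest Jordan block has size 3, contributing (x − 6)^3

So m_A(x) = (x - 6)^3 = x^3 - 18*x^2 + 108*x - 216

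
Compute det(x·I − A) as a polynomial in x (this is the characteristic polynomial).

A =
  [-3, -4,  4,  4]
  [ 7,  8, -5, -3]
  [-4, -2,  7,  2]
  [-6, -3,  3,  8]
x^4 - 20*x^3 + 150*x^2 - 500*x + 625

Expanding det(x·I − A) (e.g. by cofactor expansion or by noting that A is similar to its Jordan form J, which has the same characteristic polynomial as A) gives
  χ_A(x) = x^4 - 20*x^3 + 150*x^2 - 500*x + 625
which factors as (x - 5)^4. The eigenvalues (with algebraic multiplicities) are λ = 5 with multiplicity 4.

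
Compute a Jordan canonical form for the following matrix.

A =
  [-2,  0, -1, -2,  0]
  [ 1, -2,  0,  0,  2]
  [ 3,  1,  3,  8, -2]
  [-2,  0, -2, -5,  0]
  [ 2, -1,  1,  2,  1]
J_3(-1) ⊕ J_1(-1) ⊕ J_1(-1)

The characteristic polynomial is
  det(x·I − A) = x^5 + 5*x^4 + 10*x^3 + 10*x^2 + 5*x + 1 = (x + 1)^5

Eigenvalues and multiplicities (the geometric multiplicity of λ is n − rank(A − λI), which equals the number of Jordan blocks for λ):
  λ = -1: algebraic multiplicity = 5, geometric multiplicity = 3

Determining the block sizes for each eigenvalue:
  λ = -1: with am = 5 and gm = 3, the partition is not yet determined (e.g. several partitions of 5 into 3 parts exist). Let N = A − (-1)·I. Computing rank(N^1) = 2, rank(N^2) = 1, rank(N^3) = 0; the number of blocks of size ≥ j is rank(N^{j−1}) − rank(N^j), giving [3, 1, 1]. So we have 1 block(s) of size 3, 2 block(s) of size 1 → block sizes [3, 1, 1]

Assembling the blocks gives a Jordan form
J =
  [-1,  1,  0,  0,  0]
  [ 0, -1,  1,  0,  0]
  [ 0,  0, -1,  0,  0]
  [ 0,  0,  0, -1,  0]
  [ 0,  0,  0,  0, -1]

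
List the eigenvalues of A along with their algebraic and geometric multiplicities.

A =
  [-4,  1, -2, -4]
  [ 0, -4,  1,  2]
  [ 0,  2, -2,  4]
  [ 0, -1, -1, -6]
λ = -4: alg = 4, geom = 2

Step 1 — factor the characteristic polynomial to read off the algebraic multiplicities:
  χ_A(x) = (x + 4)^4

Step 2 — compute geometric multiplicities via the rank-nullity identity g(λ) = n − rank(A − λI):
  rank(A − (-4)·I) = 2, so dim ker(A − (-4)·I) = n − 2 = 2

Summary:
  λ = -4: algebraic multiplicity = 4, geometric multiplicity = 2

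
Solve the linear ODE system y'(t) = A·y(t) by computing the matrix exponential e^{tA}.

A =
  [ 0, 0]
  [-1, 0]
e^{tA} =
  [1, 0]
  [-t, 1]

Strategy: write A = P · J · P⁻¹ where J is a Jordan canonical form, so e^{tA} = P · e^{tJ} · P⁻¹, and e^{tJ} can be computed block-by-block.

A has Jordan form
J =
  [0, 1]
  [0, 0]
(up to reordering of blocks).

Per-block formulas:
  For a 2×2 Jordan block J_2(0): exp(t · J_2(0)) = e^(0t)·(I + t·N), where N is the 2×2 nilpotent shift.

After assembling e^{tJ} and conjugating by P, we get:

e^{tA} =
  [1, 0]
  [-t, 1]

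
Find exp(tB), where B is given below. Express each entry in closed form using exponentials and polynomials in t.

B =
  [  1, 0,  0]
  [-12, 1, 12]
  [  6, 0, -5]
e^{tB} =
  [exp(t), 0, 0]
  [-2*exp(t) + 2*exp(-5*t), exp(t), 2*exp(t) - 2*exp(-5*t)]
  [exp(t) - exp(-5*t), 0, exp(-5*t)]

Strategy: write B = P · J · P⁻¹ where J is a Jordan canonical form, so e^{tB} = P · e^{tJ} · P⁻¹, and e^{tJ} can be computed block-by-block.

B has Jordan form
J =
  [-5, 0, 0]
  [ 0, 1, 0]
  [ 0, 0, 1]
(up to reordering of blocks).

Per-block formulas:
  For a 1×1 block at λ = 1: exp(t · [1]) = [e^(1t)].
  For a 1×1 block at λ = -5: exp(t · [-5]) = [e^(-5t)].

After assembling e^{tJ} and conjugating by P, we get:

e^{tB} =
  [exp(t), 0, 0]
  [-2*exp(t) + 2*exp(-5*t), exp(t), 2*exp(t) - 2*exp(-5*t)]
  [exp(t) - exp(-5*t), 0, exp(-5*t)]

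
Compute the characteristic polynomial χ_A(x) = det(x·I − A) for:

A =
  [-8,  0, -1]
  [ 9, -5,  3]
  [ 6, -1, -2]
x^3 + 15*x^2 + 75*x + 125

Expanding det(x·I − A) (e.g. by cofactor expansion or by noting that A is similar to its Jordan form J, which has the same characteristic polynomial as A) gives
  χ_A(x) = x^3 + 15*x^2 + 75*x + 125
which factors as (x + 5)^3. The eigenvalues (with algebraic multiplicities) are λ = -5 with multiplicity 3.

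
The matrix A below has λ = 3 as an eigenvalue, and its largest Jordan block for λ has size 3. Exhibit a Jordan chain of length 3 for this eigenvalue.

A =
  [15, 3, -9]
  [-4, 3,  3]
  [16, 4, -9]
A Jordan chain for λ = 3 of length 3:
v_1 = (-12, 0, -16)ᵀ
v_2 = (12, -4, 16)ᵀ
v_3 = (1, 0, 0)ᵀ

Let N = A − (3)·I. We want v_3 with N^3 v_3 = 0 but N^2 v_3 ≠ 0; then v_{j-1} := N · v_j for j = 3, …, 2.

Pick v_3 = (1, 0, 0)ᵀ.
Then v_2 = N · v_3 = (12, -4, 16)ᵀ.
Then v_1 = N · v_2 = (-12, 0, -16)ᵀ.

Sanity check: (A − (3)·I) v_1 = (0, 0, 0)ᵀ = 0. ✓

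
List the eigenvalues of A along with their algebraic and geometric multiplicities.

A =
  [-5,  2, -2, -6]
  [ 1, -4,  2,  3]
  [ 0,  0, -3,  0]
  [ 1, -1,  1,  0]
λ = -3: alg = 4, geom = 2

Step 1 — factor the characteristic polynomial to read off the algebraic multiplicities:
  χ_A(x) = (x + 3)^4

Step 2 — compute geometric multiplicities via the rank-nullity identity g(λ) = n − rank(A − λI):
  rank(A − (-3)·I) = 2, so dim ker(A − (-3)·I) = n − 2 = 2

Summary:
  λ = -3: algebraic multiplicity = 4, geometric multiplicity = 2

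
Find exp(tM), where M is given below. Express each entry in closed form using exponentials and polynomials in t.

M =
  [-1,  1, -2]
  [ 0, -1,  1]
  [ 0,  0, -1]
e^{tM} =
  [exp(-t), t*exp(-t), t^2*exp(-t)/2 - 2*t*exp(-t)]
  [0, exp(-t), t*exp(-t)]
  [0, 0, exp(-t)]

Strategy: write M = P · J · P⁻¹ where J is a Jordan canonical form, so e^{tM} = P · e^{tJ} · P⁻¹, and e^{tJ} can be computed block-by-block.

M has Jordan form
J =
  [-1,  1,  0]
  [ 0, -1,  1]
  [ 0,  0, -1]
(up to reordering of blocks).

Per-block formulas:
  For a 3×3 Jordan block J_3(-1): exp(t · J_3(-1)) = e^(-1t)·(I + t·N + (t^2/2)·N^2), where N is the 3×3 nilpotent shift.

After assembling e^{tJ} and conjugating by P, we get:

e^{tM} =
  [exp(-t), t*exp(-t), t^2*exp(-t)/2 - 2*t*exp(-t)]
  [0, exp(-t), t*exp(-t)]
  [0, 0, exp(-t)]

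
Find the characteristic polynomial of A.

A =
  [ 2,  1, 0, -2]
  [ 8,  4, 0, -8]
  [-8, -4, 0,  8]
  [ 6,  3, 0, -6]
x^4

Expanding det(x·I − A) (e.g. by cofactor expansion or by noting that A is similar to its Jordan form J, which has the same characteristic polynomial as A) gives
  χ_A(x) = x^4
which factors as x^4. The eigenvalues (with algebraic multiplicities) are λ = 0 with multiplicity 4.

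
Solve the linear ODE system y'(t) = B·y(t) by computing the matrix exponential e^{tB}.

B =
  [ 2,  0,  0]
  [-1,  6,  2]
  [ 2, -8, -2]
e^{tB} =
  [exp(2*t), 0, 0]
  [-t*exp(2*t), 4*t*exp(2*t) + exp(2*t), 2*t*exp(2*t)]
  [2*t*exp(2*t), -8*t*exp(2*t), -4*t*exp(2*t) + exp(2*t)]

Strategy: write B = P · J · P⁻¹ where J is a Jordan canonical form, so e^{tB} = P · e^{tJ} · P⁻¹, and e^{tJ} can be computed block-by-block.

B has Jordan form
J =
  [2, 1, 0]
  [0, 2, 0]
  [0, 0, 2]
(up to reordering of blocks).

Per-block formulas:
  For a 1×1 block at λ = 2: exp(t · [2]) = [e^(2t)].
  For a 2×2 Jordan block J_2(2): exp(t · J_2(2)) = e^(2t)·(I + t·N), where N is the 2×2 nilpotent shift.

After assembling e^{tJ} and conjugating by P, we get:

e^{tB} =
  [exp(2*t), 0, 0]
  [-t*exp(2*t), 4*t*exp(2*t) + exp(2*t), 2*t*exp(2*t)]
  [2*t*exp(2*t), -8*t*exp(2*t), -4*t*exp(2*t) + exp(2*t)]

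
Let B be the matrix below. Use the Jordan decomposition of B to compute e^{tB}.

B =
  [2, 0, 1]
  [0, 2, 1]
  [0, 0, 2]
e^{tB} =
  [exp(2*t), 0, t*exp(2*t)]
  [0, exp(2*t), t*exp(2*t)]
  [0, 0, exp(2*t)]

Strategy: write B = P · J · P⁻¹ where J is a Jordan canonical form, so e^{tB} = P · e^{tJ} · P⁻¹, and e^{tJ} can be computed block-by-block.

B has Jordan form
J =
  [2, 1, 0]
  [0, 2, 0]
  [0, 0, 2]
(up to reordering of blocks).

Per-block formulas:
  For a 1×1 block at λ = 2: exp(t · [2]) = [e^(2t)].
  For a 2×2 Jordan block J_2(2): exp(t · J_2(2)) = e^(2t)·(I + t·N), where N is the 2×2 nilpotent shift.

After assembling e^{tJ} and conjugating by P, we get:

e^{tB} =
  [exp(2*t), 0, t*exp(2*t)]
  [0, exp(2*t), t*exp(2*t)]
  [0, 0, exp(2*t)]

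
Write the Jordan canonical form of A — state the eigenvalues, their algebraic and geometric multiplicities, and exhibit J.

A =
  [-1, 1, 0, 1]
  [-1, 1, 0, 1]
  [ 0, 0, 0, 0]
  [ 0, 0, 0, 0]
J_2(0) ⊕ J_1(0) ⊕ J_1(0)

The characteristic polynomial is
  det(x·I − A) = x^4

Eigenvalues and multiplicities (the geometric multiplicity of λ is n − rank(A − λI), which equals the number of Jordan blocks for λ):
  λ = 0: algebraic multiplicity = 4, geometric multiplicity = 3

Determining the block sizes for each eigenvalue:
  λ = 0: 3 blocks summing to 4 forces exactly one block of size 2 and the rest size 1 → block sizes [2, 1, 1]

Assembling the blocks gives a Jordan form
J =
  [0, 1, 0, 0]
  [0, 0, 0, 0]
  [0, 0, 0, 0]
  [0, 0, 0, 0]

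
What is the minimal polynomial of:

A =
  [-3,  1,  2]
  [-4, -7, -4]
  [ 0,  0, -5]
x^2 + 10*x + 25

The characteristic polynomial is χ_A(x) = (x + 5)^3, so the eigenvalues are known. The minimal polynomial is
  m_A(x) = Π_λ (x − λ)^{k_λ}
where k_λ is the size of the *largest* Jordan block for λ (equivalently, the smallest k with (A − λI)^k v = 0 for every generalised eigenvector v of λ).

  λ = -5: largest Jordan block has size 2, contributing (x + 5)^2

So m_A(x) = (x + 5)^2 = x^2 + 10*x + 25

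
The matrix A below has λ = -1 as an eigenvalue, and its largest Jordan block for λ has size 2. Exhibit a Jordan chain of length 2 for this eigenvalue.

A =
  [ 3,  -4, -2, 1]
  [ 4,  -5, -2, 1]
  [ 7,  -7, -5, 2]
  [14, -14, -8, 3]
A Jordan chain for λ = -1 of length 2:
v_1 = (4, 4, 7, 14)ᵀ
v_2 = (1, 0, 0, 0)ᵀ

Let N = A − (-1)·I. We want v_2 with N^2 v_2 = 0 but N^1 v_2 ≠ 0; then v_{j-1} := N · v_j for j = 2, …, 2.

Pick v_2 = (1, 0, 0, 0)ᵀ.
Then v_1 = N · v_2 = (4, 4, 7, 14)ᵀ.

Sanity check: (A − (-1)·I) v_1 = (0, 0, 0, 0)ᵀ = 0. ✓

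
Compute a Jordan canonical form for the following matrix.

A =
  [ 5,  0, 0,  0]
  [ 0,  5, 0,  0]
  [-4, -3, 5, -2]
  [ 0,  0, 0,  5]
J_2(5) ⊕ J_1(5) ⊕ J_1(5)

The characteristic polynomial is
  det(x·I − A) = x^4 - 20*x^3 + 150*x^2 - 500*x + 625 = (x - 5)^4

Eigenvalues and multiplicities (the geometric multiplicity of λ is n − rank(A − λI), which equals the number of Jordan blocks for λ):
  λ = 5: algebraic multiplicity = 4, geometric multiplicity = 3

Determining the block sizes for each eigenvalue:
  λ = 5: 3 blocks summing to 4 forces exactly one block of size 2 and the rest size 1 → block sizes [2, 1, 1]

Assembling the blocks gives a Jordan form
J =
  [5, 1, 0, 0]
  [0, 5, 0, 0]
  [0, 0, 5, 0]
  [0, 0, 0, 5]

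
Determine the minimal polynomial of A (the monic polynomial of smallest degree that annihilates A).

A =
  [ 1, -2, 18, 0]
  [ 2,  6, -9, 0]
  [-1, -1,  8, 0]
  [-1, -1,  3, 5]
x^3 - 15*x^2 + 75*x - 125

The characteristic polynomial is χ_A(x) = (x - 5)^4, so the eigenvalues are known. The minimal polynomial is
  m_A(x) = Π_λ (x − λ)^{k_λ}
where k_λ is the size of the *largest* Jordan block for λ (equivalently, the smallest k with (A − λI)^k v = 0 for every generalised eigenvector v of λ).

  λ = 5: largest Jordan block has size 3, contributing (x − 5)^3

So m_A(x) = (x - 5)^3 = x^3 - 15*x^2 + 75*x - 125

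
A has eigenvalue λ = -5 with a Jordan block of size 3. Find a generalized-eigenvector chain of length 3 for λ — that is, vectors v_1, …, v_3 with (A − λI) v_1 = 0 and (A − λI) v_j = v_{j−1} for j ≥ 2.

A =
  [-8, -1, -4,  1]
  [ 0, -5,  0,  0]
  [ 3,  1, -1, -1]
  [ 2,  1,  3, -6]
A Jordan chain for λ = -5 of length 3:
v_1 = (-1, 0, 1, 1)ᵀ
v_2 = (-3, 0, 3, 2)ᵀ
v_3 = (1, 0, 0, 0)ᵀ

Let N = A − (-5)·I. We want v_3 with N^3 v_3 = 0 but N^2 v_3 ≠ 0; then v_{j-1} := N · v_j for j = 3, …, 2.

Pick v_3 = (1, 0, 0, 0)ᵀ.
Then v_2 = N · v_3 = (-3, 0, 3, 2)ᵀ.
Then v_1 = N · v_2 = (-1, 0, 1, 1)ᵀ.

Sanity check: (A − (-5)·I) v_1 = (0, 0, 0, 0)ᵀ = 0. ✓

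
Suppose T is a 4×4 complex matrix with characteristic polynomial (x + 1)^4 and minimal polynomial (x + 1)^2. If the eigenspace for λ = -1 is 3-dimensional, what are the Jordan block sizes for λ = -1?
Block sizes for λ = -1: [2, 1, 1]

Step 1 — from the characteristic polynomial, algebraic multiplicity of λ = -1 is 4. From dim ker(T − (-1)·I) = 3, there are exactly 3 Jordan blocks for λ = -1.
Step 2 — from the minimal polynomial, the factor (x + 1)^2 tells us the largest block for λ = -1 has size 2.
Step 3 — with total size 4, 3 blocks, and largest block 2, the block sizes (in nonincreasing order) are [2, 1, 1].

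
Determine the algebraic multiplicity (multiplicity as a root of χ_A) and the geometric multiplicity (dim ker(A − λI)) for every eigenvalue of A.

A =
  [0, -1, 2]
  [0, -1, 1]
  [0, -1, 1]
λ = 0: alg = 3, geom = 1

Step 1 — factor the characteristic polynomial to read off the algebraic multiplicities:
  χ_A(x) = x^3

Step 2 — compute geometric multiplicities via the rank-nullity identity g(λ) = n − rank(A − λI):
  rank(A − (0)·I) = 2, so dim ker(A − (0)·I) = n − 2 = 1

Summary:
  λ = 0: algebraic multiplicity = 3, geometric multiplicity = 1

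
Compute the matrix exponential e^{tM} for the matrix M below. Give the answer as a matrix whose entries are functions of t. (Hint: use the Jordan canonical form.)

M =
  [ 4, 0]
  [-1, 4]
e^{tM} =
  [exp(4*t), 0]
  [-t*exp(4*t), exp(4*t)]

Strategy: write M = P · J · P⁻¹ where J is a Jordan canonical form, so e^{tM} = P · e^{tJ} · P⁻¹, and e^{tJ} can be computed block-by-block.

M has Jordan form
J =
  [4, 1]
  [0, 4]
(up to reordering of blocks).

Per-block formulas:
  For a 2×2 Jordan block J_2(4): exp(t · J_2(4)) = e^(4t)·(I + t·N), where N is the 2×2 nilpotent shift.

After assembling e^{tJ} and conjugating by P, we get:

e^{tM} =
  [exp(4*t), 0]
  [-t*exp(4*t), exp(4*t)]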